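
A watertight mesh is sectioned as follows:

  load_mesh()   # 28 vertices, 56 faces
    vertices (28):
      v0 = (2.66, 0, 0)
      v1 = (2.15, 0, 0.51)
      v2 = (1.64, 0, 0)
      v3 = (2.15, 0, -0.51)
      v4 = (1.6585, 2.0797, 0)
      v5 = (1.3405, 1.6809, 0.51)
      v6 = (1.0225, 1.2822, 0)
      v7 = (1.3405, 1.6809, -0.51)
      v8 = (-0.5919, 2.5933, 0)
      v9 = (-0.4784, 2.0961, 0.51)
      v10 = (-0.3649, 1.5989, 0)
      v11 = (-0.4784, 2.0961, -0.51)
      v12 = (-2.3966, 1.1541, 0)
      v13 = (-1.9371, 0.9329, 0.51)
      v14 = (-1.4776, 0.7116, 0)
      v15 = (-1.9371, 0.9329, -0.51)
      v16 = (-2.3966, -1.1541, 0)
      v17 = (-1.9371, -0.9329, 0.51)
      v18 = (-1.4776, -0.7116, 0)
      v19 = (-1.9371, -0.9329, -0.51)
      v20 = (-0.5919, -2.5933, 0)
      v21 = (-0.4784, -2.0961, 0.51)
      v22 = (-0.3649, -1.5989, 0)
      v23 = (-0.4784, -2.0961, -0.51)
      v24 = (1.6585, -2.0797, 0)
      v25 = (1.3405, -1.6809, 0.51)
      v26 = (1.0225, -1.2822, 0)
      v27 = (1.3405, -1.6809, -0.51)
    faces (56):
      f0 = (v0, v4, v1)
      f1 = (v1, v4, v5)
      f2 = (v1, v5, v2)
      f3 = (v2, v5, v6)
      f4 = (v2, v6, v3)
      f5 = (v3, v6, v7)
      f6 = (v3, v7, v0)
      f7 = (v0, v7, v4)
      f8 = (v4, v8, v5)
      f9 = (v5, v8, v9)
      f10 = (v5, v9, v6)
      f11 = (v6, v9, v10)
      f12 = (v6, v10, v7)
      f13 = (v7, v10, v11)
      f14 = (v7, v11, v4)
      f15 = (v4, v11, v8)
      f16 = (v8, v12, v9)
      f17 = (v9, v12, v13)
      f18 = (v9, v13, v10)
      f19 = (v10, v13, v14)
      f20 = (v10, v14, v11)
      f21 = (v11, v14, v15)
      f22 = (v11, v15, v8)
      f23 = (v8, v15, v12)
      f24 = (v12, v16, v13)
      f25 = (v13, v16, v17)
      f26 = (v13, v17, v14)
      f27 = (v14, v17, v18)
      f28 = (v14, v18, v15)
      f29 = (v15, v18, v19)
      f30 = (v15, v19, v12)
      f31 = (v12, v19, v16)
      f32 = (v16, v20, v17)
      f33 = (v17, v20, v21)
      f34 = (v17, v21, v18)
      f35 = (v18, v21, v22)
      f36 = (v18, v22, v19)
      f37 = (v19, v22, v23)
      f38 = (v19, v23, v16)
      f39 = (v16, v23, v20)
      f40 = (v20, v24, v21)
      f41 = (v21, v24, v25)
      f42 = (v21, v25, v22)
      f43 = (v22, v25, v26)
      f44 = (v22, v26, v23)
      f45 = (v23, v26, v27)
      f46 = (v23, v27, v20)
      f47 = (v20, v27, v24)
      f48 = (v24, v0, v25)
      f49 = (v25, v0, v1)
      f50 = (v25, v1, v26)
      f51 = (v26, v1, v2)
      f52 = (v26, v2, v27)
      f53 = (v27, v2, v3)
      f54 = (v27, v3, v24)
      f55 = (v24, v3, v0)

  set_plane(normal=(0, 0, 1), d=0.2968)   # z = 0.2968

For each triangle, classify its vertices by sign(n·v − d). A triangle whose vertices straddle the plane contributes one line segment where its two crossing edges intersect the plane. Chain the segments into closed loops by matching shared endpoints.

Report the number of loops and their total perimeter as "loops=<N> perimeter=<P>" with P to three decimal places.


loops=2 perimeter=26.120

Straddling triangles (28 of 56):
  (v0,v4,v1) [--+] → (1.94453, 0.869396, 0.2968)–(2.3632, 0, 0.2968)  len=0.9650
  (v1,v4,v5) [+-+] → (1.94453, 0.869396, 0.2968)–(1.47344, 1.84761, 0.2968)  len=1.0857
  (v1,v5,v2) [++-] → (1.4657, 0.978218, 0.2968)–(1.9368, 0, 0.2968)  len=1.0857
  (v2,v5,v6) [-+-] → (1.4657, 0.978218, 0.2968)–(1.20756, 1.51423, 0.2968)  len=0.5949
  (v4,v8,v5) [--+] → (0.532681, 2.06232, 0.2968)–(1.47344, 1.84761, 0.2968)  len=0.9649
  (v5,v8,v9) [+-+] → (0.532681, 2.06232, 0.2968)–(-0.525847, 2.30395, 0.2968)  len=1.0858
  (v5,v9,v6) [++-] → (0.149035, 1.75586, 0.2968)–(1.20756, 1.51423, 0.2968)  len=1.0858
  (v6,v9,v10) [-+-] → (0.149035, 1.75586, 0.2968)–(-0.430953, 1.88825, 0.2968)  len=0.5949
  (v8,v12,v9) [--+] → (-1.28028, 1.70231, 0.2968)–(-0.525847, 2.30395, 0.2968)  len=0.9650
  (v9,v12,v13) [+-+] → (-1.28028, 1.70231, 0.2968)–(-2.12919, 1.02537, 0.2968)  len=1.0858
  (v9,v13,v10) [++-] → (-1.27986, 1.21131, 0.2968)–(-0.430953, 1.88825, 0.2968)  len=1.0858
  (v10,v13,v14) [-+-] → (-1.27986, 1.21131, 0.2968)–(-1.74501, 0.840388, 0.2968)  len=0.5949
  (v12,v16,v13) [--+] → (-2.12919, 0.0604522, 0.2968)–(-2.12919, 1.02537, 0.2968)  len=0.9649
  (v13,v16,v17) [+-+] → (-2.12919, 0.0604522, 0.2968)–(-2.12919, -1.02537, 0.2968)  len=1.0858
  (v13,v17,v14) [++-] → (-1.74501, -0.245435, 0.2968)–(-1.74501, 0.840388, 0.2968)  len=1.0858
  (v14,v17,v18) [-+-] → (-1.74501, -0.245435, 0.2968)–(-1.74501, -0.840388, 0.2968)  len=0.5950
  (v16,v20,v17) [--+] → (-1.37475, -1.62701, 0.2968)–(-2.12919, -1.02537, 0.2968)  len=0.9650
  (v17,v20,v21) [+-+] → (-1.37475, -1.62701, 0.2968)–(-0.525847, -2.30395, 0.2968)  len=1.0858
  (v17,v21,v18) [++-] → (-0.896105, -1.51732, 0.2968)–(-1.74501, -0.840388, 0.2968)  len=1.0858
  (v18,v21,v22) [-+-] → (-0.896105, -1.51732, 0.2968)–(-0.430953, -1.88825, 0.2968)  len=0.5949
  (v20,v24,v21) [--+] → (0.414908, -2.08924, 0.2968)–(-0.525847, -2.30395, 0.2968)  len=0.9649
  (v21,v24,v25) [+-+] → (0.414908, -2.08924, 0.2968)–(1.47344, -1.84761, 0.2968)  len=1.0858
  (v21,v25,v22) [++-] → (0.627576, -1.64662, 0.2968)–(-0.430953, -1.88825, 0.2968)  len=1.0858
  (v22,v25,v26) [-+-] → (0.627576, -1.64662, 0.2968)–(1.20756, -1.51423, 0.2968)  len=0.5949
  (v24,v0,v25) [--+] → (1.8921, -0.978218, 0.2968)–(1.47344, -1.84761, 0.2968)  len=0.9650
  (v25,v0,v1) [+-+] → (1.8921, -0.978218, 0.2968)–(2.3632, 0, 0.2968)  len=1.0857
  (v25,v1,v26) [++-] → (1.67866, -0.53601, 0.2968)–(1.20756, -1.51423, 0.2968)  len=1.0857
  (v26,v1,v2) [-+-] → (1.67866, -0.53601, 0.2968)–(1.9368, 0, 0.2968)  len=0.5949

Chained into 2 loop(s):
  loop 1: 14 segments, perimeter = 14.3550
  loop 2: 14 segments, perimeter = 11.7649
Total perimeter = 26.120


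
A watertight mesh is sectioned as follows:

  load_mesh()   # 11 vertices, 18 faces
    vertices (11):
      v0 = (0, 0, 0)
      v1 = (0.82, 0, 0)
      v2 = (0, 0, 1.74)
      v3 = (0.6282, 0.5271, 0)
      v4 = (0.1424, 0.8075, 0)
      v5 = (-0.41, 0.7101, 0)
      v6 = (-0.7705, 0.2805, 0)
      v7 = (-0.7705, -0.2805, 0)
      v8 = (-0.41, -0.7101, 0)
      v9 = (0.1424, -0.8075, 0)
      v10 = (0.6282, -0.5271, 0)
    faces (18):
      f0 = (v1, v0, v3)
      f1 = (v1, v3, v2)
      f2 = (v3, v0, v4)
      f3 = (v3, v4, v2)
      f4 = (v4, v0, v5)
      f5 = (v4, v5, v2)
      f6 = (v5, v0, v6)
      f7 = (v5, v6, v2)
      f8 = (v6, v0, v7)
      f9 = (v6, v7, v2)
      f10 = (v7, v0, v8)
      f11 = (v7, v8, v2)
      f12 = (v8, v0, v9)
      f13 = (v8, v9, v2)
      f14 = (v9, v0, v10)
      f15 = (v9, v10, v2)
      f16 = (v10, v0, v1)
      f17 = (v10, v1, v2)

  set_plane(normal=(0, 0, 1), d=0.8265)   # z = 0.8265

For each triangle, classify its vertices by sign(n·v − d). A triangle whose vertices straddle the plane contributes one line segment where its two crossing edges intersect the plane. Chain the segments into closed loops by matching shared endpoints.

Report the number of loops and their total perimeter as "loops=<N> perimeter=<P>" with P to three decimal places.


loops=1 perimeter=2.650

Straddling triangles (9 of 18):
  (v1,v3,v2) [--+] → (0.329805, 0.276728, 0.8265)–(0.4305, 0, 0.8265)  len=0.2945
  (v3,v4,v2) [--+] → (0.07476, 0.423937, 0.8265)–(0.329805, 0.276728, 0.8265)  len=0.2945
  (v4,v5,v2) [--+] → (-0.21525, 0.372802, 0.8265)–(0.07476, 0.423938, 0.8265)  len=0.2945
  (v5,v6,v2) [--+] → (-0.404512, 0.147263, 0.8265)–(-0.21525, 0.372802, 0.8265)  len=0.2944
  (v6,v7,v2) [--+] → (-0.404512, -0.147263, 0.8265)–(-0.404512, 0.147263, 0.8265)  len=0.2945
  (v7,v8,v2) [--+] → (-0.21525, -0.372802, 0.8265)–(-0.404512, -0.147263, 0.8265)  len=0.2944
  (v8,v9,v2) [--+] → (0.07476, -0.423937, 0.8265)–(-0.21525, -0.372802, 0.8265)  len=0.2945
  (v9,v10,v2) [--+] → (0.329805, -0.276728, 0.8265)–(0.07476, -0.423938, 0.8265)  len=0.2945
  (v10,v1,v2) [--+] → (0.4305, 0, 0.8265)–(0.329805, -0.276728, 0.8265)  len=0.2945

Chained into 1 loop(s):
  loop 1: 9 segments, perimeter = 2.6503
Total perimeter = 2.650


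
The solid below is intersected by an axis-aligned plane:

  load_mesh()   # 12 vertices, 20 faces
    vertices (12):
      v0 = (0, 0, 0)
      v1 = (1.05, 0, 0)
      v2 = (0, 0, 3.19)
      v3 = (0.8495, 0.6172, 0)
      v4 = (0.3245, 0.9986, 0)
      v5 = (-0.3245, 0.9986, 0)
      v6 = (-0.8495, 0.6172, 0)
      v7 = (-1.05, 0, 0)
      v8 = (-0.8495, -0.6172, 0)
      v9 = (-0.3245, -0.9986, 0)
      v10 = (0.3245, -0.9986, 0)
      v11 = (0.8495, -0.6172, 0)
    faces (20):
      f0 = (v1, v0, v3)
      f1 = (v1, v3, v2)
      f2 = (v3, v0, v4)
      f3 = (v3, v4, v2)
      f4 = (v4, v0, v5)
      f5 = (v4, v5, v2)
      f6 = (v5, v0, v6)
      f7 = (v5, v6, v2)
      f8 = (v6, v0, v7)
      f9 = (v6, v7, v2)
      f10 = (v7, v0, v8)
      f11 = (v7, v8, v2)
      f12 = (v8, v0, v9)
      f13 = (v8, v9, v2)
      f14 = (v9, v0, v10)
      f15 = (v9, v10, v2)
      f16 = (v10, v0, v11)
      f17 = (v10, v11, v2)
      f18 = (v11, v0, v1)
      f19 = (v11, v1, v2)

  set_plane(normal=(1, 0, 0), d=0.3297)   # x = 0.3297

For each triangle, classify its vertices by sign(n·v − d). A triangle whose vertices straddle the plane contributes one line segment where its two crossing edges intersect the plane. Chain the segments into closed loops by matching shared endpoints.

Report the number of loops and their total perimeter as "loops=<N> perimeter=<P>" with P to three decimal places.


Straddling triangles (8 of 20):
  (v1,v0,v3) [+-+] → (0.3297, 0, 0)–(0.3297, 0.239542, 0)  len=0.2395
  (v1,v3,v2) [++-] → (0.3297, 0.239542, 1.95193)–(0.3297, 0, 2.18834)  len=0.3366
  (v3,v0,v4) [+--] → (0.3297, 0.239542, 0)–(0.3297, 0.994822, 0)  len=0.7553
  (v3,v4,v2) [+--] → (0.3297, 0.994822, 0)–(0.3297, 0.239542, 1.95193)  len=2.0930
  (v10,v0,v11) [--+] → (0.3297, -0.239542, 0)–(0.3297, -0.994822, 0)  len=0.7553
  (v10,v11,v2) [-+-] → (0.3297, -0.994822, 0)–(0.3297, -0.239542, 1.95193)  len=2.0930
  (v11,v0,v1) [+-+] → (0.3297, -0.239542, 0)–(0.3297, 0, 0)  len=0.2395
  (v11,v1,v2) [++-] → (0.3297, 0, 2.18834)–(0.3297, -0.239542, 1.95193)  len=0.3366

Chained into 1 loop(s):
  loop 1: 8 segments, perimeter = 6.8487
Total perimeter = 6.849

loops=1 perimeter=6.849


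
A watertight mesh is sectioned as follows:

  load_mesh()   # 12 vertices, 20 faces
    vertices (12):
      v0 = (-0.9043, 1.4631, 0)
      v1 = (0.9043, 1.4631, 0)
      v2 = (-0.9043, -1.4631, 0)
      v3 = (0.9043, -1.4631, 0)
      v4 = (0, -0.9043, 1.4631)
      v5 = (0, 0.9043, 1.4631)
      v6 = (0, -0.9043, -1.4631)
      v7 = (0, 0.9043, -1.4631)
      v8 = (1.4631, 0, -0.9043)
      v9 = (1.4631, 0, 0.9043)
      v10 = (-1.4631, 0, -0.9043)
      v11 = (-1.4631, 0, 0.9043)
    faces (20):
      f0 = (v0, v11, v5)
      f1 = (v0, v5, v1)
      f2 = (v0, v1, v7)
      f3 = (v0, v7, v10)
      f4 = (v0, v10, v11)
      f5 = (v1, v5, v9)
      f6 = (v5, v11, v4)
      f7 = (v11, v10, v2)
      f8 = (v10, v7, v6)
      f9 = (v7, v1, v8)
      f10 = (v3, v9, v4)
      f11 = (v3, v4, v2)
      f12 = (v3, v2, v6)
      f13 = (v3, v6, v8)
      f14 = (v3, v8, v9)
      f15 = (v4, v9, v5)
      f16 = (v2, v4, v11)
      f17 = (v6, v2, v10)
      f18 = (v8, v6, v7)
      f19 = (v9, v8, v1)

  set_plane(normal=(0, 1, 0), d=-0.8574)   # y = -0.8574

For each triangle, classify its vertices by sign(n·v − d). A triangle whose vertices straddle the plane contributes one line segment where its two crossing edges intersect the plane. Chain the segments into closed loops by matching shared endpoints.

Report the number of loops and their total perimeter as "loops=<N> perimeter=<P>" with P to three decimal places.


loops=1 perimeter=7.817

Straddling triangles (10 of 20):
  (v5,v11,v4) [++-] → (-0.0758812, -0.8574, 1.43412)–(0, -0.8574, 1.4631)  len=0.0812
  (v11,v10,v2) [++-] → (-1.13563, -0.8574, -0.374366)–(-1.13563, -0.8574, 0.374366)  len=0.7487
  (v10,v7,v6) [++-] → (0, -0.8574, -1.4631)–(-0.0758812, -0.8574, -1.43412)  len=0.0812
  (v3,v9,v4) [-+-] → (1.13563, -0.8574, 0.374366)–(0.0758812, -0.8574, 1.43412)  len=1.4987
  (v3,v6,v8) [--+] → (0.0758812, -0.8574, -1.43412)–(1.13563, -0.8574, -0.374366)  len=1.4987
  (v3,v8,v9) [-++] → (1.13563, -0.8574, -0.374366)–(1.13563, -0.8574, 0.374366)  len=0.7487
  (v4,v9,v5) [-++] → (0.0758812, -0.8574, 1.43412)–(0, -0.8574, 1.4631)  len=0.0812
  (v2,v4,v11) [--+] → (-0.0758812, -0.8574, 1.43412)–(-1.13563, -0.8574, 0.374366)  len=1.4987
  (v6,v2,v10) [--+] → (-1.13563, -0.8574, -0.374366)–(-0.0758812, -0.8574, -1.43412)  len=1.4987
  (v8,v6,v7) [+-+] → (0.0758812, -0.8574, -1.43412)–(0, -0.8574, -1.4631)  len=0.0812

Chained into 1 loop(s):
  loop 1: 10 segments, perimeter = 7.8172
Total perimeter = 7.817


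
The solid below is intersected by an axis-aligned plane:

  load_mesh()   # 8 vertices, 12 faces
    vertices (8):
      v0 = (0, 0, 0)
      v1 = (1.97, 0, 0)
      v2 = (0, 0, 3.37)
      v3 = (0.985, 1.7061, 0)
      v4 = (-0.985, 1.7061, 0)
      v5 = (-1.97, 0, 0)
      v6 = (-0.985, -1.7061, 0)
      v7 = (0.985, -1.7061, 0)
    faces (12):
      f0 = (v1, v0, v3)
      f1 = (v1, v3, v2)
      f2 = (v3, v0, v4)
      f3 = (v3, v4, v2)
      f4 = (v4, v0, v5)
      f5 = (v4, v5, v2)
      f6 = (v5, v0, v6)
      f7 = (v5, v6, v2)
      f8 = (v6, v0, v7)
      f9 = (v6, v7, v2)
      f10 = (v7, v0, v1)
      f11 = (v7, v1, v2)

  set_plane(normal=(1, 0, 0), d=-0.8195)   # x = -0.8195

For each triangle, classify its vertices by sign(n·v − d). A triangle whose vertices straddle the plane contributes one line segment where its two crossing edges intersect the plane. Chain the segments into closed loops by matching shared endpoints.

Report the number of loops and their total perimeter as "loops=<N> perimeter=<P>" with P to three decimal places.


loops=1 perimeter=8.672

Straddling triangles (8 of 12):
  (v3,v0,v4) [++-] → (-0.8195, 1.41944, 0)–(-0.8195, 1.7061, 0)  len=0.2867
  (v3,v4,v2) [+-+] → (-0.8195, 1.7061, 0)–(-0.8195, 1.41944, 0.566228)  len=0.6347
  (v4,v0,v5) [-+-] → (-0.8195, 1.41944, 0)–(-0.8195, 0, 0)  len=1.4194
  (v4,v5,v2) [--+] → (-0.8195, 0, 1.96811)–(-0.8195, 1.41944, 0.566228)  len=1.9950
  (v5,v0,v6) [-+-] → (-0.8195, 0, 0)–(-0.8195, -1.41944, 0)  len=1.4194
  (v5,v6,v2) [--+] → (-0.8195, -1.41944, 0.566228)–(-0.8195, 0, 1.96811)  len=1.9950
  (v6,v0,v7) [-++] → (-0.8195, -1.41944, 0)–(-0.8195, -1.7061, 0)  len=0.2867
  (v6,v7,v2) [-++] → (-0.8195, -1.7061, 0)–(-0.8195, -1.41944, 0.566228)  len=0.6347

Chained into 1 loop(s):
  loop 1: 8 segments, perimeter = 8.6715
Total perimeter = 8.672


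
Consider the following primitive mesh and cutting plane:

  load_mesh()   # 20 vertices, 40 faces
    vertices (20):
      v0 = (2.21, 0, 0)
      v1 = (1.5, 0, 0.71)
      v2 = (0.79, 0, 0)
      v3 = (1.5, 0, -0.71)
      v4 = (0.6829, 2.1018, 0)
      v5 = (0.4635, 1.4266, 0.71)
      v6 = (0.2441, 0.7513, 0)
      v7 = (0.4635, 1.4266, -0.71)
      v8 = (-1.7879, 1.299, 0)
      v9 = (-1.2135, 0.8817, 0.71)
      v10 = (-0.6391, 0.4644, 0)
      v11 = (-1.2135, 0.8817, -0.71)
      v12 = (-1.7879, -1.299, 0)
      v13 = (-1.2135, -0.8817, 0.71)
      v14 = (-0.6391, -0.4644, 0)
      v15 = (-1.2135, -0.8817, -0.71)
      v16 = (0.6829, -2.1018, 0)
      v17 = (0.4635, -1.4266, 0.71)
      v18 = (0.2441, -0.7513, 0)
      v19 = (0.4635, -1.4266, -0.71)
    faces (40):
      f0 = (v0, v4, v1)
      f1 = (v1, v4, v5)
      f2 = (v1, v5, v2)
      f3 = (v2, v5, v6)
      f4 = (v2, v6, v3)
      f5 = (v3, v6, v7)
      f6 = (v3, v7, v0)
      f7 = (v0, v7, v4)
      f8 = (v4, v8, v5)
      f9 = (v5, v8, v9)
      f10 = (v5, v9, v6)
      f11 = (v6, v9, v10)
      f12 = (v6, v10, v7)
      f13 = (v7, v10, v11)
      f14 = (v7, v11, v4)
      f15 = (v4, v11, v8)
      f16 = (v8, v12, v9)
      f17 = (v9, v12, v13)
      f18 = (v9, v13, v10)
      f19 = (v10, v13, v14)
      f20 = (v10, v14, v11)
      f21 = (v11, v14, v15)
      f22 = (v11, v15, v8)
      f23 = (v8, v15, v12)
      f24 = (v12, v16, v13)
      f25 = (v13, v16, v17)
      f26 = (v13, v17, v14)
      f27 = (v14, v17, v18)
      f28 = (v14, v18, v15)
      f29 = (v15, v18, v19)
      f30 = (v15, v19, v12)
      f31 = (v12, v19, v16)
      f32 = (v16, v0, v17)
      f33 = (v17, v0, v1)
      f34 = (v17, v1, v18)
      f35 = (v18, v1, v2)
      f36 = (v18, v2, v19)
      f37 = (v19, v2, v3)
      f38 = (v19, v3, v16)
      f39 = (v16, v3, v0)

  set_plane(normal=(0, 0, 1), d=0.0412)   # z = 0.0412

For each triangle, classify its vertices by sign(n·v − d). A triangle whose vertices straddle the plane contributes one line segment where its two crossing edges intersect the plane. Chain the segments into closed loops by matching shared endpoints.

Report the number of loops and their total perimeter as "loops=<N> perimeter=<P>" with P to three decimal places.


loops=2 perimeter=17.633

Straddling triangles (20 of 40):
  (v0,v4,v1) [--+] → (0.730315, 1.97984, 0.0412)–(2.1688, 0, 0.0412)  len=2.4472
  (v1,v4,v5) [+-+] → (0.730315, 1.97984, 0.0412)–(0.670169, 2.06262, 0.0412)  len=0.1023
  (v1,v5,v2) [++-] → (0.771054, 0.082783, 0.0412)–(0.8312, 0, 0.0412)  len=0.1023
  (v2,v5,v6) [-+-] → (0.771054, 0.082783, 0.0412)–(0.256831, 0.790486, 0.0412)  len=0.8748
  (v4,v8,v5) [--+] → (-1.65726, 1.3064, 0.0412)–(0.670169, 2.06262, 0.0412)  len=2.4472
  (v5,v8,v9) [+-+] → (-1.65726, 1.3064, 0.0412)–(-1.75457, 1.27478, 0.0412)  len=0.1023
  (v5,v9,v6) [++-] → (0.159518, 0.758867, 0.0412)–(0.256831, 0.790486, 0.0412)  len=0.1023
  (v6,v9,v10) [-+-] → (0.159518, 0.758867, 0.0412)–(-0.672431, 0.488615, 0.0412)  len=0.8747
  (v8,v12,v9) [--+] → (-1.75457, -1.17246, 0.0412)–(-1.75457, 1.27478, 0.0412)  len=2.4472
  (v9,v12,v13) [+-+] → (-1.75457, -1.17246, 0.0412)–(-1.75457, -1.27478, 0.0412)  len=0.1023
  (v9,v13,v10) [++-] → (-0.672431, 0.386288, 0.0412)–(-0.672431, 0.488615, 0.0412)  len=0.1023
  (v10,v13,v14) [-+-] → (-0.672431, 0.386288, 0.0412)–(-0.672431, -0.488615, 0.0412)  len=0.8749
  (v12,v16,v13) [--+] → (0.572855, -2.031, 0.0412)–(-1.75457, -1.27478, 0.0412)  len=2.4472
  (v13,v16,v17) [+-+] → (0.572855, -2.031, 0.0412)–(0.670169, -2.06262, 0.0412)  len=0.1023
  (v13,v17,v14) [++-] → (-0.575118, -0.520235, 0.0412)–(-0.672431, -0.488615, 0.0412)  len=0.1023
  (v14,v17,v18) [-+-] → (-0.575118, -0.520235, 0.0412)–(0.256831, -0.790486, 0.0412)  len=0.8747
  (v16,v0,v17) [--+] → (2.10865, -0.082783, 0.0412)–(0.670169, -2.06262, 0.0412)  len=2.4472
  (v17,v0,v1) [+-+] → (2.10865, -0.082783, 0.0412)–(2.1688, 0, 0.0412)  len=0.1023
  (v17,v1,v18) [++-] → (0.316978, -0.707703, 0.0412)–(0.256831, -0.790486, 0.0412)  len=0.1023
  (v18,v1,v2) [-+-] → (0.316978, -0.707703, 0.0412)–(0.8312, 0, 0.0412)  len=0.8748

Chained into 2 loop(s):
  loop 1: 10 segments, perimeter = 12.7477
  loop 2: 10 segments, perimeter = 4.8856
Total perimeter = 17.633


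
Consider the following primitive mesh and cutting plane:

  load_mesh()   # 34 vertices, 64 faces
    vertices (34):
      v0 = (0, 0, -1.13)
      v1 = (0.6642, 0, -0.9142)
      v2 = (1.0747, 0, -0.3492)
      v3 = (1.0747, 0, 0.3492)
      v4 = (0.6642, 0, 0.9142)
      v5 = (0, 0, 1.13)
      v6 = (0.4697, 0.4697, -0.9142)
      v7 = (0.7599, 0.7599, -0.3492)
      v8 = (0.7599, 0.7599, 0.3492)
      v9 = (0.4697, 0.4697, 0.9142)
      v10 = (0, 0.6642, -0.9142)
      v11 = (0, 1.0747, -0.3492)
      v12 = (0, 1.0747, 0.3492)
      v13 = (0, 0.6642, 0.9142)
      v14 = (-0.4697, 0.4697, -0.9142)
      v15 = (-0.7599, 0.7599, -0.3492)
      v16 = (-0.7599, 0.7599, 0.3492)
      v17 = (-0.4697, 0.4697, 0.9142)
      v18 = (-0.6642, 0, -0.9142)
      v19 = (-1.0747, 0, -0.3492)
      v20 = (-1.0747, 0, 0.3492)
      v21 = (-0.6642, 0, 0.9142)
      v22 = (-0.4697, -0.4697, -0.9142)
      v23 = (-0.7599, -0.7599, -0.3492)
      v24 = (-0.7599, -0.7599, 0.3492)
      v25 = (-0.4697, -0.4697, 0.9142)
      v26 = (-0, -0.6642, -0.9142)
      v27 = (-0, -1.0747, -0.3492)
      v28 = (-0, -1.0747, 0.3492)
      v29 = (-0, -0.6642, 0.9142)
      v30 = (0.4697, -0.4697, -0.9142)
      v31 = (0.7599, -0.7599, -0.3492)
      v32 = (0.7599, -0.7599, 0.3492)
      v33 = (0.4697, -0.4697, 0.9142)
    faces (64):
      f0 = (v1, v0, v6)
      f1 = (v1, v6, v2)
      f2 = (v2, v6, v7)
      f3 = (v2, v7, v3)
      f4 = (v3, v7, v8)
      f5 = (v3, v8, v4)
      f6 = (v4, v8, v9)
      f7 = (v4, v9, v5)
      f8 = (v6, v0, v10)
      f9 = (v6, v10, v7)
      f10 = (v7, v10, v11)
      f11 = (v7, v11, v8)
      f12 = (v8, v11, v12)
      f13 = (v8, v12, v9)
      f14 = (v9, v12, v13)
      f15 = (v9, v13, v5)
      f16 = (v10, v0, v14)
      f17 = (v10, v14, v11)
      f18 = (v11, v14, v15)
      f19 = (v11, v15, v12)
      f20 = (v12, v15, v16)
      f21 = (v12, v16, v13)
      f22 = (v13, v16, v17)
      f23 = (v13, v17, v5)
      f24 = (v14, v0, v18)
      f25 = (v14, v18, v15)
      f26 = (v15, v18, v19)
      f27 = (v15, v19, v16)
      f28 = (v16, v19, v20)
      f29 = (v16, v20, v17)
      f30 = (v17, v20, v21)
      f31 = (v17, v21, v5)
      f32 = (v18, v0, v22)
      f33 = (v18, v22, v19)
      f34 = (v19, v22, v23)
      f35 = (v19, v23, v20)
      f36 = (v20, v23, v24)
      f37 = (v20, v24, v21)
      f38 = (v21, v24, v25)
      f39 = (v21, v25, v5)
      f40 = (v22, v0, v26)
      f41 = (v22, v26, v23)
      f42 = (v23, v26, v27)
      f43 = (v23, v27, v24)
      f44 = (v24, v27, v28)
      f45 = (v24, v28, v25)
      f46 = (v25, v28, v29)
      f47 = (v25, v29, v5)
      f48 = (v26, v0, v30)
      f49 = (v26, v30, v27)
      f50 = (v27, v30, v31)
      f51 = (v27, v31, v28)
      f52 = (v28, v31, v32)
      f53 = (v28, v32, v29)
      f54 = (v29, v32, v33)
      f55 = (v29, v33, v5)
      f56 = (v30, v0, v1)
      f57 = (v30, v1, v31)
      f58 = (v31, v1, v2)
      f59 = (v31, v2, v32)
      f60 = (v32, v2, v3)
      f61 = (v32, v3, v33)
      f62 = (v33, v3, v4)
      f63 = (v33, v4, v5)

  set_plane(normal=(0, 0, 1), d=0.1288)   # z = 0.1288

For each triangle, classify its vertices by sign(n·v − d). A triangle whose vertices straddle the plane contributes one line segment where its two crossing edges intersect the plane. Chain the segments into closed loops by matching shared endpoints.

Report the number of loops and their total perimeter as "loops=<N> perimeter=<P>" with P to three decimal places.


Straddling triangles (16 of 64):
  (v2,v7,v3) [--+] → (0.975356, 0.239808, 0.1288)–(1.0747, 0, 0.1288)  len=0.2596
  (v3,v7,v8) [+-+] → (0.975356, 0.239808, 0.1288)–(0.7599, 0.7599, 0.1288)  len=0.5630
  (v7,v11,v8) [--+] → (0.520092, 0.859244, 0.1288)–(0.7599, 0.7599, 0.1288)  len=0.2596
  (v8,v11,v12) [+-+] → (0.520092, 0.859244, 0.1288)–(0, 1.0747, 0.1288)  len=0.5630
  (v11,v15,v12) [--+] → (-0.239808, 0.975356, 0.1288)–(0, 1.0747, 0.1288)  len=0.2596
  (v12,v15,v16) [+-+] → (-0.239808, 0.975356, 0.1288)–(-0.7599, 0.7599, 0.1288)  len=0.5630
  (v15,v19,v16) [--+] → (-0.859244, 0.520092, 0.1288)–(-0.7599, 0.7599, 0.1288)  len=0.2596
  (v16,v19,v20) [+-+] → (-0.859244, 0.520092, 0.1288)–(-1.0747, 0, 0.1288)  len=0.5630
  (v19,v23,v20) [--+] → (-0.975356, -0.239808, 0.1288)–(-1.0747, 0, 0.1288)  len=0.2596
  (v20,v23,v24) [+-+] → (-0.975356, -0.239808, 0.1288)–(-0.7599, -0.7599, 0.1288)  len=0.5630
  (v23,v27,v24) [--+] → (-0.520092, -0.859244, 0.1288)–(-0.7599, -0.7599, 0.1288)  len=0.2596
  (v24,v27,v28) [+-+] → (-0.520092, -0.859244, 0.1288)–(0, -1.0747, 0.1288)  len=0.5630
  (v27,v31,v28) [--+] → (0.239808, -0.975356, 0.1288)–(0, -1.0747, 0.1288)  len=0.2596
  (v28,v31,v32) [+-+] → (0.239808, -0.975356, 0.1288)–(0.7599, -0.7599, 0.1288)  len=0.5630
  (v31,v2,v32) [--+] → (0.859244, -0.520092, 0.1288)–(0.7599, -0.7599, 0.1288)  len=0.2596
  (v32,v2,v3) [+-+] → (0.859244, -0.520092, 0.1288)–(1.0747, 0, 0.1288)  len=0.5630

Chained into 1 loop(s):
  loop 1: 16 segments, perimeter = 6.5802
Total perimeter = 6.580

loops=1 perimeter=6.580


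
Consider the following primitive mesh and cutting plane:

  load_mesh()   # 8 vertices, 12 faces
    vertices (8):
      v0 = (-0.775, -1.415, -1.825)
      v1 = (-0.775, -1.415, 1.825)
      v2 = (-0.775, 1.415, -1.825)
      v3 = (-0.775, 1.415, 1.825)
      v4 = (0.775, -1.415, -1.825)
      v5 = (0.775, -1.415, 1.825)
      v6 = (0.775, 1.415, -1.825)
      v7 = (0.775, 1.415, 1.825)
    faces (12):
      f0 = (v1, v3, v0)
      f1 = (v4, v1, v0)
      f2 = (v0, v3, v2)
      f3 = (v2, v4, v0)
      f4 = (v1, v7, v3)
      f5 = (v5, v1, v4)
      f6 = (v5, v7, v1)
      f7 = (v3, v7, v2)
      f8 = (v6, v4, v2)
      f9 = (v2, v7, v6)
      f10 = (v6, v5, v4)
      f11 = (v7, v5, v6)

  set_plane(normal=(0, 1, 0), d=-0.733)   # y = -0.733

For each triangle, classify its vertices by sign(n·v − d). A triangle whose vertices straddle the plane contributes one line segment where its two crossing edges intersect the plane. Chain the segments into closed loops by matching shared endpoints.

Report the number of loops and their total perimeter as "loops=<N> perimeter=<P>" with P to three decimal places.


Straddling triangles (8 of 12):
  (v1,v3,v0) [-+-] → (-0.775, -0.733, 1.825)–(-0.775, -0.733, -0.945389)  len=2.7704
  (v0,v3,v2) [-++] → (-0.775, -0.733, -0.945389)–(-0.775, -0.733, -1.825)  len=0.8796
  (v2,v4,v0) [+--] → (0.401466, -0.733, -1.825)–(-0.775, -0.733, -1.825)  len=1.1765
  (v1,v7,v3) [-++] → (-0.401466, -0.733, 1.825)–(-0.775, -0.733, 1.825)  len=0.3735
  (v5,v7,v1) [-+-] → (0.775, -0.733, 1.825)–(-0.401466, -0.733, 1.825)  len=1.1765
  (v6,v4,v2) [+-+] → (0.775, -0.733, -1.825)–(0.401466, -0.733, -1.825)  len=0.3735
  (v6,v5,v4) [+--] → (0.775, -0.733, 0.945389)–(0.775, -0.733, -1.825)  len=2.7704
  (v7,v5,v6) [+-+] → (0.775, -0.733, 1.825)–(0.775, -0.733, 0.945389)  len=0.8796

Chained into 1 loop(s):
  loop 1: 8 segments, perimeter = 10.4000
Total perimeter = 10.400

loops=1 perimeter=10.400


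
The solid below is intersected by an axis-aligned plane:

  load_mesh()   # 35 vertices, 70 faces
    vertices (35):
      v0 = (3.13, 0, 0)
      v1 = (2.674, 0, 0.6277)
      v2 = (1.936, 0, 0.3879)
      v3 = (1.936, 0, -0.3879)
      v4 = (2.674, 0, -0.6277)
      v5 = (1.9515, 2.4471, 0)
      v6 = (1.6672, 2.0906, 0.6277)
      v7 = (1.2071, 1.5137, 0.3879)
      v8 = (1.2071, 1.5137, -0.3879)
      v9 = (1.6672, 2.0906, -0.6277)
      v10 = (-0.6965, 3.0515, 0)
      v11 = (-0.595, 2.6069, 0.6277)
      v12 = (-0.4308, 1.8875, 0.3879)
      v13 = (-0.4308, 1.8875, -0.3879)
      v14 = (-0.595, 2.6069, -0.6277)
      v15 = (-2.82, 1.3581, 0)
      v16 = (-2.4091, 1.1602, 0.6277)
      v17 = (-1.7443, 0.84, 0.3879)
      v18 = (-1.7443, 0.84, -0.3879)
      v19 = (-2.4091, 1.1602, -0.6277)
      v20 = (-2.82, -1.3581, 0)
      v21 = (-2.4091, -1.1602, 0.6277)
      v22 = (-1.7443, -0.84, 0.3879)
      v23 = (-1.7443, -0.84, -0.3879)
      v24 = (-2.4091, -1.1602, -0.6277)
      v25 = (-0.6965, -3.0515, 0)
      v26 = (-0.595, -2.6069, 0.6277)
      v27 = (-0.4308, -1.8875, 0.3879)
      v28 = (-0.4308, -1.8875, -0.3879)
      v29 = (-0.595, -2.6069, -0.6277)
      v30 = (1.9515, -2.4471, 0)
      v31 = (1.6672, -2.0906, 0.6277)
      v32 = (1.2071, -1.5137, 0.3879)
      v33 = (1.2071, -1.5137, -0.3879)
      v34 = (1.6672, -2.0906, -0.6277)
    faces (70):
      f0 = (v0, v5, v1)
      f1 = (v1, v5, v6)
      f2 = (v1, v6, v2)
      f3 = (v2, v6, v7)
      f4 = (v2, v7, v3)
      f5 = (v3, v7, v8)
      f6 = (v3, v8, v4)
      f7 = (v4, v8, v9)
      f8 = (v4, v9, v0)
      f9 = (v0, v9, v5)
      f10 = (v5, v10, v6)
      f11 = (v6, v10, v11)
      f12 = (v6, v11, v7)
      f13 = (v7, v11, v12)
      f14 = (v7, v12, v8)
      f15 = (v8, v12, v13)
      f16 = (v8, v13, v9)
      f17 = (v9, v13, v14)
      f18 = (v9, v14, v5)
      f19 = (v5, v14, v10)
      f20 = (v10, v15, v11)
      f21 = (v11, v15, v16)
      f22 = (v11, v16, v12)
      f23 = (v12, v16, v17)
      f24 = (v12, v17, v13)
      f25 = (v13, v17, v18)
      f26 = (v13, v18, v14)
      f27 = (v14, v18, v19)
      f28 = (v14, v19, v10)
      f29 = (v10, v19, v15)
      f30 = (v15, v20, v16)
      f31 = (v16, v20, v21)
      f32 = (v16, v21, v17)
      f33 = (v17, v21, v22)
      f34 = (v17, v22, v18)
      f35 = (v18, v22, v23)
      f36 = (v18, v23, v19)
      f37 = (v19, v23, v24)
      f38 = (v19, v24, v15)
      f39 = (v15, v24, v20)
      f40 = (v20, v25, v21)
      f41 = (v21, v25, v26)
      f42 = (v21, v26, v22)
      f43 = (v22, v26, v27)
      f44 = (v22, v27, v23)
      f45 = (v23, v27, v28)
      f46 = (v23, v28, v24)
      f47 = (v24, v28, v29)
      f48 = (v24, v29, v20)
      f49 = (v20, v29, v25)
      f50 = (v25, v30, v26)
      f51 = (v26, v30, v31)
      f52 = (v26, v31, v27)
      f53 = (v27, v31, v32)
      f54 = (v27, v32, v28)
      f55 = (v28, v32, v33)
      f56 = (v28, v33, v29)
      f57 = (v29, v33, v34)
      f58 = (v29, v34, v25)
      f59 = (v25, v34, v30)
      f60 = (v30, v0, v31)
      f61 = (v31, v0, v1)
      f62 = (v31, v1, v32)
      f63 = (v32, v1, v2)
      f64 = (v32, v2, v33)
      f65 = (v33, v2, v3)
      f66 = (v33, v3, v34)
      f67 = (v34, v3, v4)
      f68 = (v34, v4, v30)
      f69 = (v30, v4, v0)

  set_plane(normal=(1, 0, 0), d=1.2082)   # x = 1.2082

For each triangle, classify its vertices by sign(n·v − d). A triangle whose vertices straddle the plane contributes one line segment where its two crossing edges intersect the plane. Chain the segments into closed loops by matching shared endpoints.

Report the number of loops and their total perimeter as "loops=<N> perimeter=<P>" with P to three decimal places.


loops=2 perimeter=7.475

Straddling triangles (24 of 70):
  (v2,v6,v7) [++-] → (1.2082, 1.51508, 0.388473)–(1.2082, 1.51142, 0.3879)  len=0.0037
  (v2,v7,v3) [+-+] → (1.2082, 1.51142, 0.3879)–(1.2082, 1.51142, 0.386729)  len=0.0012
  (v3,v7,v8) [+--] → (1.2082, 1.51142, 0.386729)–(1.2082, 1.51142, -0.3879)  len=0.7746
  (v3,v8,v4) [+-+] → (1.2082, 1.51142, -0.3879)–(1.2082, 1.51256, -0.38808)  len=0.0012
  (v4,v8,v9) [+-+] → (1.2082, 1.51256, -0.38808)–(1.2082, 1.51508, -0.388473)  len=0.0025
  (v5,v10,v6) [+-+] → (1.2082, 2.61676, 0)–(1.2082, 2.27719, 0.505809)  len=0.6092
  (v6,v10,v11) [+--] → (1.2082, 2.27719, 0.505809)–(1.2082, 2.19536, 0.6277)  len=0.1468
  (v6,v11,v7) [+--] → (1.2082, 2.19536, 0.6277)–(1.2082, 1.51508, 0.388473)  len=0.7211
  (v8,v13,v9) [--+] → (1.2082, 2.04617, -0.575237)–(1.2082, 1.51508, -0.388473)  len=0.5630
  (v9,v13,v14) [+--] → (1.2082, 2.04617, -0.575237)–(1.2082, 2.19536, -0.6277)  len=0.1581
  (v9,v14,v5) [+-+] → (1.2082, 2.19536, -0.6277)–(1.2082, 2.49374, -0.18322)  len=0.5353
  (v5,v14,v10) [+--] → (1.2082, 2.49374, -0.18322)–(1.2082, 2.61676, 0)  len=0.2207
  (v25,v30,v26) [-+-] → (1.2082, -2.61676, 0)–(1.2082, -2.49374, 0.18322)  len=0.2207
  (v26,v30,v31) [-++] → (1.2082, -2.49374, 0.18322)–(1.2082, -2.19536, 0.6277)  len=0.5353
  (v26,v31,v27) [-+-] → (1.2082, -2.19536, 0.6277)–(1.2082, -2.04617, 0.575237)  len=0.1581
  (v27,v31,v32) [-+-] → (1.2082, -2.04617, 0.575237)–(1.2082, -1.51508, 0.388473)  len=0.5630
  (v29,v33,v34) [--+] → (1.2082, -1.51508, -0.388473)–(1.2082, -2.19536, -0.6277)  len=0.7211
  (v29,v34,v25) [-+-] → (1.2082, -2.19536, -0.6277)–(1.2082, -2.27719, -0.505809)  len=0.1468
  (v25,v34,v30) [-++] → (1.2082, -2.27719, -0.505809)–(1.2082, -2.61676, 0)  len=0.6092
  (v31,v1,v32) [++-] → (1.2082, -1.51256, 0.38808)–(1.2082, -1.51508, 0.388473)  len=0.0025
  (v32,v1,v2) [-++] → (1.2082, -1.51256, 0.38808)–(1.2082, -1.51142, 0.3879)  len=0.0012
  (v32,v2,v33) [-+-] → (1.2082, -1.51142, 0.3879)–(1.2082, -1.51142, -0.386729)  len=0.7746
  (v33,v2,v3) [-++] → (1.2082, -1.51142, -0.386729)–(1.2082, -1.51142, -0.3879)  len=0.0012
  (v33,v3,v34) [-++] → (1.2082, -1.51142, -0.3879)–(1.2082, -1.51508, -0.388473)  len=0.0037

Chained into 2 loop(s):
  loop 1: 12 segments, perimeter = 3.7375
  loop 2: 12 segments, perimeter = 3.7375
Total perimeter = 7.475


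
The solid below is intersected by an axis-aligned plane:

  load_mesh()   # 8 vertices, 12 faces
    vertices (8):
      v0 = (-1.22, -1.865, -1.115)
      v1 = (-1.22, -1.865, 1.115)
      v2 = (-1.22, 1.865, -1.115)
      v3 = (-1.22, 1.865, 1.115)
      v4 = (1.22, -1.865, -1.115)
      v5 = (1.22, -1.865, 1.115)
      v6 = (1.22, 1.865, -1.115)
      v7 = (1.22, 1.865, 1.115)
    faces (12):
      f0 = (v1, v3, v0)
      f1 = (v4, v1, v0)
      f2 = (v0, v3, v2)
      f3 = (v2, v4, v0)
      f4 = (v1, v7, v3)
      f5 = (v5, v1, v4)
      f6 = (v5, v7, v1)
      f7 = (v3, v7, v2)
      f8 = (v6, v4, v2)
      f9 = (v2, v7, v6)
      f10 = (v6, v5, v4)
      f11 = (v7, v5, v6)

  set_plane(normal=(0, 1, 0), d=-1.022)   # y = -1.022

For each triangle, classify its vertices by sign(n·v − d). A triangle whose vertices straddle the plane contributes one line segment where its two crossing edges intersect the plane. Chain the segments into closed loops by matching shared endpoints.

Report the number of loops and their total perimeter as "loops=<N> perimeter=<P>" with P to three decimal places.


loops=1 perimeter=9.340

Straddling triangles (8 of 12):
  (v1,v3,v0) [-+-] → (-1.22, -1.022, 1.115)–(-1.22, -1.022, -0.611008)  len=1.7260
  (v0,v3,v2) [-++] → (-1.22, -1.022, -0.611008)–(-1.22, -1.022, -1.115)  len=0.5040
  (v2,v4,v0) [+--] → (0.668547, -1.022, -1.115)–(-1.22, -1.022, -1.115)  len=1.8885
  (v1,v7,v3) [-++] → (-0.668547, -1.022, 1.115)–(-1.22, -1.022, 1.115)  len=0.5515
  (v5,v7,v1) [-+-] → (1.22, -1.022, 1.115)–(-0.668547, -1.022, 1.115)  len=1.8885
  (v6,v4,v2) [+-+] → (1.22, -1.022, -1.115)–(0.668547, -1.022, -1.115)  len=0.5515
  (v6,v5,v4) [+--] → (1.22, -1.022, 0.611008)–(1.22, -1.022, -1.115)  len=1.7260
  (v7,v5,v6) [+-+] → (1.22, -1.022, 1.115)–(1.22, -1.022, 0.611008)  len=0.5040

Chained into 1 loop(s):
  loop 1: 8 segments, perimeter = 9.3400
Total perimeter = 9.340


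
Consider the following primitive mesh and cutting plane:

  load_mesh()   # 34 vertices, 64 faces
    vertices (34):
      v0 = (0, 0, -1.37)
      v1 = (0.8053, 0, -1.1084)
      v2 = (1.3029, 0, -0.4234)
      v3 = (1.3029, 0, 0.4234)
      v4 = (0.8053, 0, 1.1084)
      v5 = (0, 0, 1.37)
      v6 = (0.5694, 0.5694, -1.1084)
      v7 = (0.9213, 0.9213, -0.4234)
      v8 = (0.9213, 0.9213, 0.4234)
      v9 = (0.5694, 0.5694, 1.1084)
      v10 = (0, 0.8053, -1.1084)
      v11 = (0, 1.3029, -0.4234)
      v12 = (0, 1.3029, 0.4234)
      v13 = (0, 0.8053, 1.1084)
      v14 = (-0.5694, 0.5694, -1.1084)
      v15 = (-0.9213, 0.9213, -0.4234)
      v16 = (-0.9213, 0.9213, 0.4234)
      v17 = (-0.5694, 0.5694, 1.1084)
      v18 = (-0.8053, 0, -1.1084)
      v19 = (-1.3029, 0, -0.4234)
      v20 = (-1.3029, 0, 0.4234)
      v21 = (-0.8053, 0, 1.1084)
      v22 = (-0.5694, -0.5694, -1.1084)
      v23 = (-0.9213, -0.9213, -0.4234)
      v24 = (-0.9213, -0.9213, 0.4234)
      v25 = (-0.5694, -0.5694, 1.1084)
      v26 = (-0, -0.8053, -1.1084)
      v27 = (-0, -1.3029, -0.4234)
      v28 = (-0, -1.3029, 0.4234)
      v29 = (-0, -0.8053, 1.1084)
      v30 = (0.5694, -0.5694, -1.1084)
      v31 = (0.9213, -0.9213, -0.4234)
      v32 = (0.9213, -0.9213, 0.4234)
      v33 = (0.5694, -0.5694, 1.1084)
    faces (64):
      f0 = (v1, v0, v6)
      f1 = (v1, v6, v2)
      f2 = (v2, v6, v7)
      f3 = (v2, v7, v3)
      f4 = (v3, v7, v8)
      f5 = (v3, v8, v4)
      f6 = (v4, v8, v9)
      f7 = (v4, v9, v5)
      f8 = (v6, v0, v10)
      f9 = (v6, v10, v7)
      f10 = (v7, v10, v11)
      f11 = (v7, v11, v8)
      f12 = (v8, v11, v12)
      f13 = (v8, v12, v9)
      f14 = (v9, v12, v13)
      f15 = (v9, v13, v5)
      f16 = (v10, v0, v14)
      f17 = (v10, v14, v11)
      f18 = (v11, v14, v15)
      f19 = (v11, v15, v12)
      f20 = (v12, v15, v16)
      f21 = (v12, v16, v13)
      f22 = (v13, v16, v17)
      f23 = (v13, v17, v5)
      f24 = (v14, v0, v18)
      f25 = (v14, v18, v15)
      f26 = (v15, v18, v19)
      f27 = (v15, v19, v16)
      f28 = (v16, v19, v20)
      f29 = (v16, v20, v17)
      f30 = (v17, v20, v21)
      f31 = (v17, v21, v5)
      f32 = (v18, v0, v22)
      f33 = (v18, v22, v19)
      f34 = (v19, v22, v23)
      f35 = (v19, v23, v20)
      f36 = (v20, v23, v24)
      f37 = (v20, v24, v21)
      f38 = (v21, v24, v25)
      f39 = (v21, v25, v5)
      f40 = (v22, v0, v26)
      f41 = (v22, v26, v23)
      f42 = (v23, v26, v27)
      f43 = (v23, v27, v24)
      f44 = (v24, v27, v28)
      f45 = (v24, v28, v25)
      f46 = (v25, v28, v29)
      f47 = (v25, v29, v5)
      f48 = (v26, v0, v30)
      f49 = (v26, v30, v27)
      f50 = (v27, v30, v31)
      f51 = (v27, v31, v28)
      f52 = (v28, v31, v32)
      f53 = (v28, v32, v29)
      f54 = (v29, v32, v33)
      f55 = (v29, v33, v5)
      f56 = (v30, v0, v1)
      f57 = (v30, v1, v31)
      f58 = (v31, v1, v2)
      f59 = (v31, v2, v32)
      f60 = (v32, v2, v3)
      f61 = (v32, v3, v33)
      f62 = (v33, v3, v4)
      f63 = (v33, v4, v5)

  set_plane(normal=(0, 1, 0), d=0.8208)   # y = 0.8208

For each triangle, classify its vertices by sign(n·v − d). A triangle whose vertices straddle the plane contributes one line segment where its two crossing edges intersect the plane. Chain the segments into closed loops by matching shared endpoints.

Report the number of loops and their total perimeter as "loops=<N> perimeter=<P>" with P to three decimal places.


Straddling triangles (18 of 64):
  (v2,v6,v7) [--+] → (0.8208, 0.8208, -0.619031)–(0.962927, 0.8208, -0.4234)  len=0.2418
  (v2,v7,v3) [-+-] → (0.962927, 0.8208, -0.4234)–(0.962927, 0.8208, -0.331027)  len=0.0924
  (v3,v7,v8) [-++] → (0.962927, 0.8208, -0.331027)–(0.962927, 0.8208, 0.4234)  len=0.7544
  (v3,v8,v4) [-+-] → (0.962927, 0.8208, 0.4234)–(0.908646, 0.8208, 0.498123)  len=0.0924
  (v4,v8,v9) [-+-] → (0.908646, 0.8208, 0.498123)–(0.8208, 0.8208, 0.619031)  len=0.1495
  (v6,v10,v7) [--+] → (0.123105, 0.8208, -1.01687)–(0.8208, 0.8208, -0.619031)  len=0.8032
  (v7,v10,v11) [+-+] → (0.123105, 0.8208, -1.01687)–(0, 0.8208, -1.08706)  len=0.1417
  (v8,v12,v9) [++-] → (0.374244, 0.8208, 0.873623)–(0.8208, 0.8208, 0.619031)  len=0.5140
  (v9,v12,v13) [-+-] → (0.374244, 0.8208, 0.873623)–(0, 0.8208, 1.08706)  len=0.4308
  (v10,v14,v11) [--+] → (-0.374244, 0.8208, -0.873623)–(0, 0.8208, -1.08706)  len=0.4308
  (v11,v14,v15) [+-+] → (-0.374244, 0.8208, -0.873623)–(-0.8208, 0.8208, -0.619031)  len=0.5140
  (v12,v16,v13) [++-] → (-0.123105, 0.8208, 1.01687)–(0, 0.8208, 1.08706)  len=0.1417
  (v13,v16,v17) [-+-] → (-0.123105, 0.8208, 1.01687)–(-0.8208, 0.8208, 0.619031)  len=0.8032
  (v14,v18,v15) [--+] → (-0.908646, 0.8208, -0.498123)–(-0.8208, 0.8208, -0.619031)  len=0.1495
  (v15,v18,v19) [+--] → (-0.908646, 0.8208, -0.498123)–(-0.962927, 0.8208, -0.4234)  len=0.0924
  (v15,v19,v16) [+-+] → (-0.962927, 0.8208, -0.4234)–(-0.962927, 0.8208, 0.331027)  len=0.7544
  (v16,v19,v20) [+--] → (-0.962927, 0.8208, 0.331027)–(-0.962927, 0.8208, 0.4234)  len=0.0924
  (v16,v20,v17) [+--] → (-0.962927, 0.8208, 0.4234)–(-0.8208, 0.8208, 0.619031)  len=0.2418

Chained into 1 loop(s):
  loop 1: 18 segments, perimeter = 6.4403
Total perimeter = 6.440

loops=1 perimeter=6.440


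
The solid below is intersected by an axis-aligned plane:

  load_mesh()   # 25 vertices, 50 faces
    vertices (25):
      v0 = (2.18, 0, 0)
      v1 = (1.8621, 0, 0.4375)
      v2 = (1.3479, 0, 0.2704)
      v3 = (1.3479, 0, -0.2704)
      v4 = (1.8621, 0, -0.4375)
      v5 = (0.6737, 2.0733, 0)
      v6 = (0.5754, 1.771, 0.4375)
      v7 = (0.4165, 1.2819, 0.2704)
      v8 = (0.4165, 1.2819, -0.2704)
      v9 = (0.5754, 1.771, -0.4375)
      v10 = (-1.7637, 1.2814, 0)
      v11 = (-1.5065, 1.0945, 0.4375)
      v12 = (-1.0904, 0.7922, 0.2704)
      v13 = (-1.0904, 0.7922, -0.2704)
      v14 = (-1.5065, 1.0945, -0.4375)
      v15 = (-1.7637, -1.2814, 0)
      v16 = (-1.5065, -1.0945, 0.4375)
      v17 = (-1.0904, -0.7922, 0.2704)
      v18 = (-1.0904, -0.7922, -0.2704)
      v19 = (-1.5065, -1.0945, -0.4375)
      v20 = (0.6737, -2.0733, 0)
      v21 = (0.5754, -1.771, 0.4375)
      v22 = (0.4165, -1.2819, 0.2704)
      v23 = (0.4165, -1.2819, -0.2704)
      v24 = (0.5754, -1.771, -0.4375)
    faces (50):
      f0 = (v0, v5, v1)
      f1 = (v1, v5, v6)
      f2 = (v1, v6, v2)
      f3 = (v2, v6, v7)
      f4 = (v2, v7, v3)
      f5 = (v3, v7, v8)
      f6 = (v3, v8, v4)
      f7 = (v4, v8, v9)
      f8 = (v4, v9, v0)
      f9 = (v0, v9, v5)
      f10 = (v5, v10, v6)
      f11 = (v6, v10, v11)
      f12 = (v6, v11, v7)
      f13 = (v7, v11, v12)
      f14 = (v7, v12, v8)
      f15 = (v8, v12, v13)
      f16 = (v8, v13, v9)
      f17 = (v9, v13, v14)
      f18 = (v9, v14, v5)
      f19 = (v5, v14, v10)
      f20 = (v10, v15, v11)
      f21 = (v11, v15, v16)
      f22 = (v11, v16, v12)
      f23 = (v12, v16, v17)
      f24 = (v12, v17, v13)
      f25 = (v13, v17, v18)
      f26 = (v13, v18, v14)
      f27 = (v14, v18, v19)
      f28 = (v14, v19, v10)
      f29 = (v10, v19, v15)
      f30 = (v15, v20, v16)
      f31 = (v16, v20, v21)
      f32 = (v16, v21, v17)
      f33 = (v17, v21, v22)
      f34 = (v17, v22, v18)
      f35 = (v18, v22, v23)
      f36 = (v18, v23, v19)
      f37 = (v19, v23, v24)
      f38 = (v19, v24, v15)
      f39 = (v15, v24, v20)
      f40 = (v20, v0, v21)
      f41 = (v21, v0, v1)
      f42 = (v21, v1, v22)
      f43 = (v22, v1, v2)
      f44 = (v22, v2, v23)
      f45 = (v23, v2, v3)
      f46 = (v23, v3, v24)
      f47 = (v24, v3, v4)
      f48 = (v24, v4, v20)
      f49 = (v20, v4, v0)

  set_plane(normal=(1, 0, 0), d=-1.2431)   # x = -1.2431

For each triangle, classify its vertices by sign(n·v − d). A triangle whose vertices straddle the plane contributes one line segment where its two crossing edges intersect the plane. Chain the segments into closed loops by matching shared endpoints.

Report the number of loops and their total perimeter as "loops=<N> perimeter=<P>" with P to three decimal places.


Straddling triangles (18 of 50):
  (v5,v10,v6) [+-+] → (-1.2431, 1.45054, 0)–(-1.2431, 1.39037, 0.0973719)  len=0.1145
  (v6,v10,v11) [+--] → (-1.2431, 1.39037, 0.0973719)–(-1.2431, 1.18009, 0.4375)  len=0.3999
  (v6,v11,v7) [+-+] → (-1.2431, 1.18009, 0.4375)–(-1.2431, 1.12017, 0.414612)  len=0.0641
  (v7,v11,v12) [+-+] → (-1.2431, 1.12017, 0.414612)–(-1.2431, 0.903138, 0.331722)  len=0.2323
  (v9,v13,v14) [++-] → (-1.2431, 0.903138, -0.331722)–(-1.2431, 1.18009, -0.4375)  len=0.2965
  (v9,v14,v5) [+-+] → (-1.2431, 1.18009, -0.4375)–(-1.2431, 1.21275, -0.384644)  len=0.0621
  (v5,v14,v10) [+--] → (-1.2431, 1.21275, -0.384644)–(-1.2431, 1.45054, 0)  len=0.4522
  (v11,v16,v12) [--+] → (-1.2431, 0.0998205, 0.331722)–(-1.2431, 0.903138, 0.331722)  len=0.8033
  (v12,v16,v17) [+-+] → (-1.2431, 0.0998205, 0.331722)–(-1.2431, -0.903138, 0.331722)  len=1.0030
  (v13,v18,v14) [++-] → (-1.2431, -0.0998205, -0.331722)–(-1.2431, 0.903138, -0.331722)  len=1.0030
  (v14,v18,v19) [-+-] → (-1.2431, -0.0998205, -0.331722)–(-1.2431, -0.903138, -0.331722)  len=0.8033
  (v15,v20,v16) [-+-] → (-1.2431, -1.45054, 0)–(-1.2431, -1.21275, 0.384644)  len=0.4522
  (v16,v20,v21) [-++] → (-1.2431, -1.21275, 0.384644)–(-1.2431, -1.18009, 0.4375)  len=0.0621
  (v16,v21,v17) [-++] → (-1.2431, -1.18009, 0.4375)–(-1.2431, -0.903138, 0.331722)  len=0.2965
  (v18,v23,v19) [++-] → (-1.2431, -1.12017, -0.414612)–(-1.2431, -0.903138, -0.331722)  len=0.2323
  (v19,v23,v24) [-++] → (-1.2431, -1.12017, -0.414612)–(-1.2431, -1.18009, -0.4375)  len=0.0641
  (v19,v24,v15) [-+-] → (-1.2431, -1.18009, -0.4375)–(-1.2431, -1.39037, -0.0973719)  len=0.3999
  (v15,v24,v20) [-++] → (-1.2431, -1.39037, -0.0973719)–(-1.2431, -1.45054, 0)  len=0.1145

Chained into 1 loop(s):
  loop 1: 18 segments, perimeter = 6.8558
Total perimeter = 6.856

loops=1 perimeter=6.856
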